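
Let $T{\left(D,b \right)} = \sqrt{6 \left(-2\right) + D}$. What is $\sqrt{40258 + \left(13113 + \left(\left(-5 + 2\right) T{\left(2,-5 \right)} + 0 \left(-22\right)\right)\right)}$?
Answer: $\sqrt{53371 - 3 i \sqrt{10}} \approx 231.02 - 0.021 i$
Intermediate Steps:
$T{\left(D,b \right)} = \sqrt{-12 + D}$
$\sqrt{40258 + \left(13113 + \left(\left(-5 + 2\right) T{\left(2,-5 \right)} + 0 \left(-22\right)\right)\right)} = \sqrt{40258 + \left(13113 + \left(\left(-5 + 2\right) \sqrt{-12 + 2} + 0 \left(-22\right)\right)\right)} = \sqrt{40258 + \left(13113 + \left(- 3 \sqrt{-10} + 0\right)\right)} = \sqrt{40258 + \left(13113 + \left(- 3 i \sqrt{10} + 0\right)\right)} = \sqrt{40258 + \left(13113 - 3 i \sqrt{10}\right)} = \sqrt{53371 - 3 i \sqrt{10}}$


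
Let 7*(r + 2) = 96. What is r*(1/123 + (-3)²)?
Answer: 2216/21 ≈ 105.52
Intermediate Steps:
r = 82/7 (r = -2 + (⅐)*96 = -2 + 96/7 = 82/7 ≈ 11.714)
r*(1/123 + (-3)²) = 82*(1/123 + (-3)²)/7 = 82*(1/123 + 9)/7 = (82/7)*(1108/123) = 2216/21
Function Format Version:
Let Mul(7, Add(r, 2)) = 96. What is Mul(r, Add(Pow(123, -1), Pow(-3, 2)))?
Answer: Rational(2216, 21) ≈ 105.52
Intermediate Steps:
r = Rational(82, 7) (r = Add(-2, Mul(Rational(1, 7), 96)) = Add(-2, Rational(96, 7)) = Rational(82, 7) ≈ 11.714)
Mul(r, Add(Pow(123, -1), Pow(-3, 2))) = Mul(Rational(82, 7), Add(Pow(123, -1), Pow(-3, 2))) = Mul(Rational(82, 7), Add(Rational(1, 123), 9)) = Mul(Rational(82, 7), Rational(1108, 123)) = Rational(2216, 21)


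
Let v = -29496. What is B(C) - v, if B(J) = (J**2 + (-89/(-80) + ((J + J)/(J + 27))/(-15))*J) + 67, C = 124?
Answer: 408274159/9060 ≈ 45063.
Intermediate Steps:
B(J) = 67 + J**2 + J*(89/80 - 2*J/(15*(27 + J))) (B(J) = (J**2 + (-89*(-1/80) + ((2*J)/(27 + J))*(-1/15))*J) + 67 = (J**2 + (89/80 + (2*J/(27 + J))*(-1/15))*J) + 67 = (J**2 + (89/80 - 2*J/(15*(27 + J)))*J) + 67 = (J**2 + J*(89/80 - 2*J/(15*(27 + J)))) + 67 = 67 + J**2 + J*(89/80 - 2*J/(15*(27 + J))))
B(C) - v = (434160 + 240*124**3 + 6715*124**2 + 23289*124)/(240*(27 + 124)) - 1*(-29496) = (1/240)*(434160 + 240*1906624 + 6715*15376 + 2887836)/151 + 29496 = (1/240)*(1/151)*(434160 + 457589760 + 103249840 + 2887836) + 29496 = (1/240)*(1/151)*564161596 + 29496 = 141040399/9060 + 29496 = 408274159/9060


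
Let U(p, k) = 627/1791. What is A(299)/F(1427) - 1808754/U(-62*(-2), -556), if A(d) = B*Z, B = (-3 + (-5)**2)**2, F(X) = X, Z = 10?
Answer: -1540910887366/298243 ≈ -5.1666e+6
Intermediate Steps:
B = 484 (B = (-3 + 25)**2 = 22**2 = 484)
A(d) = 4840 (A(d) = 484*10 = 4840)
U(p, k) = 209/597 (U(p, k) = 627*(1/1791) = 209/597)
A(299)/F(1427) - 1808754/U(-62*(-2), -556) = 4840/1427 - 1808754/209/597 = 4840*(1/1427) - 1808754*597/209 = 4840/1427 - 1079826138/209 = -1540910887366/298243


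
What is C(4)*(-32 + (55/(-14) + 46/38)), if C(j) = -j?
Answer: 18470/133 ≈ 138.87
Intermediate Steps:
C(4)*(-32 + (55/(-14) + 46/38)) = (-1*4)*(-32 + (55/(-14) + 46/38)) = -4*(-32 + (55*(-1/14) + 46*(1/38))) = -4*(-32 + (-55/14 + 23/19)) = -4*(-32 - 723/266) = -4*(-9235/266) = 18470/133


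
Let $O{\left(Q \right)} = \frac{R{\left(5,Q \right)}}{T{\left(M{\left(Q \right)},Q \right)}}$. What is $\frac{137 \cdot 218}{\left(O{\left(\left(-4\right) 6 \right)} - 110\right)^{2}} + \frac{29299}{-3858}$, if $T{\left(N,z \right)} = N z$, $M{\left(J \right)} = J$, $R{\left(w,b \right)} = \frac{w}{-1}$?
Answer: $- \frac{79410860031547}{15490345402050} \approx -5.1265$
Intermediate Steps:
$R{\left(w,b \right)} = - w$ ($R{\left(w,b \right)} = w \left(-1\right) = - w$)
$O{\left(Q \right)} = - \frac{5}{Q^{2}}$ ($O{\left(Q \right)} = \frac{\left(-1\right) 5}{Q Q} = - \frac{5}{Q^{2}}$)
$\frac{137 \cdot 218}{\left(O{\left(\left(-4\right) 6 \right)} - 110\right)^{2}} + \frac{29299}{-3858} = \frac{137 \cdot 218}{\left(- \frac{5}{576} - 110\right)^{2}} + \frac{29299}{-3858} = \frac{29866}{\left(- \frac{5}{576} - 110\right)^{2}} + 29299 \left(- \frac{1}{3858}\right) = \frac{29866}{\left(\left(-5\right) \frac{1}{576} - 110\right)^{2}} - \frac{29299}{3858} = \frac{29866}{\left(- \frac{5}{576} - 110\right)^{2}} - \frac{29299}{3858} = \frac{29866}{\left(- \frac{63365}{576}\right)^{2}} - \frac{29299}{3858} = \frac{29866}{\frac{4015123225}{331776}} - \frac{29299}{3858} = 29866 \cdot \frac{331776}{4015123225} - \frac{29299}{3858} = \frac{9908822016}{4015123225} - \frac{29299}{3858} = - \frac{79410860031547}{15490345402050}$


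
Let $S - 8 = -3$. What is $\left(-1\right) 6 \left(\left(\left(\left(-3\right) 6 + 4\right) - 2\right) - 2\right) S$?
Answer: $540$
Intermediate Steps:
$S = 5$ ($S = 8 - 3 = 5$)
$\left(-1\right) 6 \left(\left(\left(\left(-3\right) 6 + 4\right) - 2\right) - 2\right) S = \left(-1\right) 6 \left(\left(\left(\left(-3\right) 6 + 4\right) - 2\right) - 2\right) 5 = - 6 \left(\left(\left(-18 + 4\right) - 2\right) - 2\right) 5 = - 6 \left(\left(-14 - 2\right) - 2\right) 5 = - 6 \left(-16 - 2\right) 5 = \left(-6\right) \left(-18\right) 5 = 108 \cdot 5 = 540$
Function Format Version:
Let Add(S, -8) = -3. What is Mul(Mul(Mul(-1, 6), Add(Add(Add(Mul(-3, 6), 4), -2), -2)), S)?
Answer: 540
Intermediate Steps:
S = 5 (S = Add(8, -3) = 5)
Mul(Mul(Mul(-1, 6), Add(Add(Add(Mul(-3, 6), 4), -2), -2)), S) = Mul(Mul(Mul(-1, 6), Add(Add(Add(Mul(-3, 6), 4), -2), -2)), 5) = Mul(Mul(-6, Add(Add(Add(-18, 4), -2), -2)), 5) = Mul(Mul(-6, Add(Add(-14, -2), -2)), 5) = Mul(Mul(-6, Add(-16, -2)), 5) = Mul(Mul(-6, -18), 5) = Mul(108, 5) = 540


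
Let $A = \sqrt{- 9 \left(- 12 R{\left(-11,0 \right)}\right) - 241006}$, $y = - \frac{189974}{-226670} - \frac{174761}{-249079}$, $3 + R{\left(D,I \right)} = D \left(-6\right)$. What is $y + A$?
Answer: $\frac{43465804908}{28229368465} + i \sqrt{234202} \approx 1.5397 + 483.94 i$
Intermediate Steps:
$R{\left(D,I \right)} = -3 - 6 D$ ($R{\left(D,I \right)} = -3 + D \left(-6\right) = -3 - 6 D$)
$y = \frac{43465804908}{28229368465}$ ($y = \left(-189974\right) \left(- \frac{1}{226670}\right) - - \frac{174761}{249079} = \frac{94987}{113335} + \frac{174761}{249079} = \frac{43465804908}{28229368465} \approx 1.5397$)
$A = i \sqrt{234202}$ ($A = \sqrt{- 9 \left(- 12 \left(-3 - -66\right)\right) - 241006} = \sqrt{- 9 \left(- 12 \left(-3 + 66\right)\right) - 241006} = \sqrt{- 9 \left(\left(-12\right) 63\right) - 241006} = \sqrt{\left(-9\right) \left(-756\right) - 241006} = \sqrt{6804 - 241006} = \sqrt{-234202} = i \sqrt{234202} \approx 483.94 i$)
$y + A = \frac{43465804908}{28229368465} + i \sqrt{234202}$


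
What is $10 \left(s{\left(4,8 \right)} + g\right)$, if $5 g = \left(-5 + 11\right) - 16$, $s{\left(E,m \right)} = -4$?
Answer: $-60$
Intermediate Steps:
$g = -2$ ($g = \frac{\left(-5 + 11\right) - 16}{5} = \frac{6 - 16}{5} = \frac{1}{5} \left(-10\right) = -2$)
$10 \left(s{\left(4,8 \right)} + g\right) = 10 \left(-4 - 2\right) = 10 \left(-6\right) = -60$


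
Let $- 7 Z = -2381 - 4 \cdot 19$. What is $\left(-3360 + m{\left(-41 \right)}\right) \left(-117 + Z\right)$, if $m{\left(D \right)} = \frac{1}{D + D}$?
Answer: $- \frac{32235957}{41} \approx -7.8624 \cdot 10^{5}$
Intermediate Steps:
$m{\left(D \right)} = \frac{1}{2 D}$
$Z = 351$ ($Z = - \frac{-2381 - 4 \cdot 19}{7} = - \frac{-2381 - 76}{7} = \left(- \frac{1}{7}\right) \left(-2457\right) = 351$)
$\left(-3360 + m{\left(-41 \right)}\right) \left(-117 + Z\right) = \left(-3360 + \frac{1}{2 \left(-41\right)}\right) \left(-117 + 351\right) = \left(-3360 + \frac{1}{2} \left(- \frac{1}{41}\right)\right) 234 = \left(-3360 - \frac{1}{82}\right) 234 = \left(- \frac{275521}{82}\right) 234 = - \frac{32235957}{41}$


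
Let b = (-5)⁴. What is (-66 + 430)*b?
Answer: 227500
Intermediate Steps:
b = 625
(-66 + 430)*b = (-66 + 430)*625 = 364*625 = 227500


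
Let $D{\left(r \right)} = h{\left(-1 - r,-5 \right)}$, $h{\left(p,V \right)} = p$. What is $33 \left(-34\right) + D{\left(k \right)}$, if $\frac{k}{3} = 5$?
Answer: $-1138$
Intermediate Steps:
$k = 15$ ($k = 3 \cdot 5 = 15$)
$D{\left(r \right)} = -1 - r$
$33 \left(-34\right) + D{\left(k \right)} = 33 \left(-34\right) - 16 = -1122 - 16 = -1138$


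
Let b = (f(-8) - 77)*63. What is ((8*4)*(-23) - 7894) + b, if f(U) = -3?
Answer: -13670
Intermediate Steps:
b = -5040 (b = (-3 - 77)*63 = -80*63 = -5040)
((8*4)*(-23) - 7894) + b = ((8*4)*(-23) - 7894) - 5040 = (32*(-23) - 7894) - 5040 = (-736 - 7894) - 5040 = -8630 - 5040 = -13670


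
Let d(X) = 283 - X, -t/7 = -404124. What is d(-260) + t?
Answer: 2829411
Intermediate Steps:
t = 2828868 (t = -7*(-404124) = 2828868)
d(-260) + t = (283 - 1*(-260)) + 2828868 = (283 + 260) + 2828868 = 543 + 2828868 = 2829411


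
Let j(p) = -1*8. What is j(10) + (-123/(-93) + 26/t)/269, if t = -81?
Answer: -5401157/675459 ≈ -7.9963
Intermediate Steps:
j(p) = -8
j(10) + (-123/(-93) + 26/t)/269 = -8 + (-123/(-93) + 26/(-81))/269 = -8 + (-123*(-1/93) + 26*(-1/81))*(1/269) = -8 + (41/31 - 26/81)*(1/269) = -8 + (2515/2511)*(1/269) = -8 + 2515/675459 = -5401157/675459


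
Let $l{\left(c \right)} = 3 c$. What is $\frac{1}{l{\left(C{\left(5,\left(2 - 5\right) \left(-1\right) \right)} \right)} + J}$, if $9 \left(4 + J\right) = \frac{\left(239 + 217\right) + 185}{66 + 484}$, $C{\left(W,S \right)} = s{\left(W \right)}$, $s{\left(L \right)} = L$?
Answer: $\frac{4950}{55091} \approx 0.089851$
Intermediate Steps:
$C{\left(W,S \right)} = W$
$J = - \frac{19159}{4950}$ ($J = -4 + \frac{\left(\left(239 + 217\right) + 185\right) \frac{1}{66 + 484}}{9} = -4 + \frac{\left(456 + 185\right) \frac{1}{550}}{9} = -4 + \frac{641 \cdot \frac{1}{550}}{9} = -4 + \frac{1}{9} \cdot \frac{641}{550} = -4 + \frac{641}{4950} = - \frac{19159}{4950} \approx -3.8705$)
$\frac{1}{l{\left(C{\left(5,\left(2 - 5\right) \left(-1\right) \right)} \right)} + J} = \frac{1}{3 \cdot 5 - \frac{19159}{4950}} = \frac{1}{15 - \frac{19159}{4950}} = \frac{1}{\frac{55091}{4950}} = \frac{4950}{55091}$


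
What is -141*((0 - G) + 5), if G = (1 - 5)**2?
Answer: 1551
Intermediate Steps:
G = 16 (G = (-4)**2 = 16)
-141*((0 - G) + 5) = -141*((0 - 1*16) + 5) = -141*((0 - 16) + 5) = -141*(-16 + 5) = -141*(-11) = 1551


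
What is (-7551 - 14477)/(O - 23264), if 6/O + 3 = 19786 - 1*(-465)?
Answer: 223011472/235524733 ≈ 0.94687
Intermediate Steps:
O = 3/10124 (O = 6/(-3 + (19786 - 1*(-465))) = 6/(-3 + (19786 + 465)) = 6/(-3 + 20251) = 6/20248 = 6*(1/20248) = 3/10124 ≈ 0.00029633)
(-7551 - 14477)/(O - 23264) = (-7551 - 14477)/(3/10124 - 23264) = -22028/(-235524733/10124) = -22028*(-10124/235524733) = 223011472/235524733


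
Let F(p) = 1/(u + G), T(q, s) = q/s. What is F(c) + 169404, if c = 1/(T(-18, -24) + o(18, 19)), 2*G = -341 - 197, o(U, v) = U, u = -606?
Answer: 148228499/875 ≈ 1.6940e+5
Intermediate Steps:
G = -269 (G = (-341 - 197)/2 = (½)*(-538) = -269)
c = 4/75 (c = 1/(-18/(-24) + 18) = 1/(-18*(-1/24) + 18) = 1/(¾ + 18) = 1/(75/4) = 4/75 ≈ 0.053333)
F(p) = -1/875 (F(p) = 1/(-606 - 269) = 1/(-875) = -1/875)
F(c) + 169404 = -1/875 + 169404 = 148228499/875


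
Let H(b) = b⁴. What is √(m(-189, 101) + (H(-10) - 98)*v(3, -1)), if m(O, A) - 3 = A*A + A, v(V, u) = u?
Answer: √403 ≈ 20.075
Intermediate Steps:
m(O, A) = 3 + A + A² (m(O, A) = 3 + (A*A + A) = 3 + (A² + A) = 3 + (A + A²) = 3 + A + A²)
√(m(-189, 101) + (H(-10) - 98)*v(3, -1)) = √((3 + 101 + 101²) + ((-10)⁴ - 98)*(-1)) = √((3 + 101 + 10201) + (10000 - 98)*(-1)) = √(10305 + 9902*(-1)) = √(10305 - 9902) = √403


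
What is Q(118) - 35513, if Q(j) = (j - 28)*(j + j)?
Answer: -14273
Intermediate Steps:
Q(j) = 2*j*(-28 + j) (Q(j) = (-28 + j)*(2*j) = 2*j*(-28 + j))
Q(118) - 35513 = 2*118*(-28 + 118) - 35513 = 2*118*90 - 35513 = 21240 - 35513 = -14273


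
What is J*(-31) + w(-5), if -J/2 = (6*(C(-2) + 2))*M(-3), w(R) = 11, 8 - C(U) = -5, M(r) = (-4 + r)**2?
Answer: 273431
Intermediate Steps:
C(U) = 13 (C(U) = 8 - 1*(-5) = 8 + 5 = 13)
J = -8820 (J = -2*6*(13 + 2)*(-4 - 3)**2 = -2*6*15*(-7)**2 = -180*49 = -2*4410 = -8820)
J*(-31) + w(-5) = -8820*(-31) + 11 = 273420 + 11 = 273431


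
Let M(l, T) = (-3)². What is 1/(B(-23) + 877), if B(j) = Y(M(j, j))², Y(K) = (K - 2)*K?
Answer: 1/4846 ≈ 0.00020636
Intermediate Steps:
M(l, T) = 9
Y(K) = K*(-2 + K) (Y(K) = (-2 + K)*K = K*(-2 + K))
B(j) = 3969 (B(j) = (9*(-2 + 9))² = (9*7)² = 63² = 3969)
1/(B(-23) + 877) = 1/(3969 + 877) = 1/4846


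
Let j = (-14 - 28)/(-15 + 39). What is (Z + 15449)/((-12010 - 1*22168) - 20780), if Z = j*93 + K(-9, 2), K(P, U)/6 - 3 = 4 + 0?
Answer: -61313/219832 ≈ -0.27891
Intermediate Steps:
K(P, U) = 42 (K(P, U) = 18 + 6*(4 + 0) = 18 + 6*4 = 18 + 24 = 42)
j = -7/4 (j = -42/24 = -42*1/24 = -7/4 ≈ -1.7500)
Z = -483/4 (Z = -7/4*93 + 42 = -651/4 + 42 = -483/4 ≈ -120.75)
(Z + 15449)/((-12010 - 1*22168) - 20780) = (-483/4 + 15449)/((-12010 - 1*22168) - 20780) = 61313/(4*((-12010 - 22168) - 20780)) = 61313/(4*(-34178 - 20780)) = (61313/4)/(-54958) = (61313/4)*(-1/54958) = -61313/219832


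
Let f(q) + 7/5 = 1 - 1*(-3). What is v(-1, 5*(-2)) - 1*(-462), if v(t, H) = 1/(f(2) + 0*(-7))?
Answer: 6011/13 ≈ 462.38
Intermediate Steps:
f(q) = 13/5 (f(q) = -7/5 + (1 - 1*(-3)) = -7/5 + (1 + 3) = -7/5 + 4 = 13/5)
v(t, H) = 5/13 (v(t, H) = 1/(13/5 + 0*(-7)) = 1/(13/5 + 0) = 1/(13/5) = 5/13)
v(-1, 5*(-2)) - 1*(-462) = 5/13 - 1*(-462) = 5/13 + 462 = 6011/13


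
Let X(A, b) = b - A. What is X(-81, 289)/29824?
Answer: 185/14912 ≈ 0.012406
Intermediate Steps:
X(-81, 289)/29824 = (289 - 1*(-81))/29824 = (289 + 81)*(1/29824) = 370*(1/29824) = 185/14912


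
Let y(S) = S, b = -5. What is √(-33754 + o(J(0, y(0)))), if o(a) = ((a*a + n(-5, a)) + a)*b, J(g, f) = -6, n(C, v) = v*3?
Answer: I*√33814 ≈ 183.89*I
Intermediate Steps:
n(C, v) = 3*v
o(a) = -20*a - 5*a² (o(a) = ((a*a + 3*a) + a)*(-5) = ((a² + 3*a) + a)*(-5) = (a² + 4*a)*(-5) = -20*a - 5*a²)
√(-33754 + o(J(0, y(0)))) = √(-33754 + 5*(-6)*(-4 - 1*(-6))) = √(-33754 + 5*(-6)*(-4 + 6)) = √(-33754 + 5*(-6)*2) = √(-33754 - 60) = √(-33814) = I*√33814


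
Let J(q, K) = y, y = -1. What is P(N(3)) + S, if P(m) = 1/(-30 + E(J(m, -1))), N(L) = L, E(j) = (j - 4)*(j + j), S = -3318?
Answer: -66361/20 ≈ -3318.1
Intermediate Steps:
J(q, K) = -1
E(j) = 2*j*(-4 + j) (E(j) = (-4 + j)*(2*j) = 2*j*(-4 + j))
P(m) = -1/20 (P(m) = 1/(-30 + 2*(-1)*(-4 - 1)) = 1/(-30 + 2*(-1)*(-5)) = 1/(-30 + 10) = 1/(-20) = -1/20)
P(N(3)) + S = -1/20 - 3318 = -66361/20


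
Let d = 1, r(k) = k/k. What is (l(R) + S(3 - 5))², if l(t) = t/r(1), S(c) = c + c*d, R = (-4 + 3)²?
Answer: 9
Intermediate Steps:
r(k) = 1
R = 1 (R = (-1)² = 1)
S(c) = 2*c (S(c) = c + c*1 = c + c = 2*c)
l(t) = t (l(t) = t/1 = t*1 = t)
(l(R) + S(3 - 5))² = (1 + 2*(3 - 5))² = (1 + 2*(-2))² = (1 - 4)² = (-3)² = 9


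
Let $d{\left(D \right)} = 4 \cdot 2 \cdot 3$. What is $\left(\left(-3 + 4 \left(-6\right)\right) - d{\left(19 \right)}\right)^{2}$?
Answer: $2601$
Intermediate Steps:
$d{\left(D \right)} = 24$ ($d{\left(D \right)} = 8 \cdot 3 = 24$)
$\left(\left(-3 + 4 \left(-6\right)\right) - d{\left(19 \right)}\right)^{2} = \left(\left(-3 + 4 \left(-6\right)\right) - 24\right)^{2} = \left(\left(-3 - 24\right) - 24\right)^{2} = \left(-27 - 24\right)^{2} = \left(-51\right)^{2} = 2601$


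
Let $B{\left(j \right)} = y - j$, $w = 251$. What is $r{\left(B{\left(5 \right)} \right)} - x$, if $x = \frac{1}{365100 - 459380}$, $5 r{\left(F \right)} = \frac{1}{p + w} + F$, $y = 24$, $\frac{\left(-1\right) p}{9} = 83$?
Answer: $\frac{22210073}{5845360} \approx 3.7996$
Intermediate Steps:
$p = -747$ ($p = \left(-9\right) 83 = -747$)
$B{\left(j \right)} = 24 - j$
$r{\left(F \right)} = - \frac{1}{2480} + \frac{F}{5}$ ($r{\left(F \right)} = \frac{\frac{1}{-747 + 251} + F}{5} = \frac{\frac{1}{-496} + F}{5} = \frac{- \frac{1}{496} + F}{5} = - \frac{1}{2480} + \frac{F}{5}$)
$x = - \frac{1}{94280}$ ($x = \frac{1}{-94280} = - \frac{1}{94280} \approx -1.0607 \cdot 10^{-5}$)
$r{\left(B{\left(5 \right)} \right)} - x = \left(- \frac{1}{2480} + \frac{24 - 5}{5}\right) - - \frac{1}{94280} = \left(- \frac{1}{2480} + \frac{24 - 5}{5}\right) + \frac{1}{94280} = \left(- \frac{1}{2480} + \frac{1}{5} \cdot 19\right) + \frac{1}{94280} = \left(- \frac{1}{2480} + \frac{19}{5}\right) + \frac{1}{94280} = \frac{9423}{2480} + \frac{1}{94280} = \frac{22210073}{5845360}$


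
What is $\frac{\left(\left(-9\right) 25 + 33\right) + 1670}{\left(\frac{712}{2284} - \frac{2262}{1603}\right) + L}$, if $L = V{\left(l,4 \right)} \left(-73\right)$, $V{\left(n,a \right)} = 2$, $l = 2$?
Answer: $- \frac{676416307}{67320983} \approx -10.048$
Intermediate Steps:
$L = -146$ ($L = 2 \left(-73\right) = -146$)
$\frac{\left(\left(-9\right) 25 + 33\right) + 1670}{\left(\frac{712}{2284} - \frac{2262}{1603}\right) + L} = \frac{\left(\left(-9\right) 25 + 33\right) + 1670}{\left(\frac{712}{2284} - \frac{2262}{1603}\right) - 146} = \frac{\left(-225 + 33\right) + 1670}{\left(712 \cdot \frac{1}{2284} - \frac{2262}{1603}\right) - 146} = \frac{-192 + 1670}{\left(\frac{178}{571} - \frac{2262}{1603}\right) - 146} = \frac{1478}{- \frac{1006268}{915313} - 146} = \frac{1478}{- \frac{134641966}{915313}} = 1478 \left(- \frac{915313}{134641966}\right) = - \frac{676416307}{67320983}$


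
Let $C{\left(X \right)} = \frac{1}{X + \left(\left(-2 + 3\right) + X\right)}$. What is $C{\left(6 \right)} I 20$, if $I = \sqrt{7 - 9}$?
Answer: $\frac{20 i \sqrt{2}}{13} \approx 2.1757 i$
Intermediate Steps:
$I = i \sqrt{2}$ ($I = \sqrt{-2} = i \sqrt{2} \approx 1.4142 i$)
$C{\left(X \right)} = \frac{1}{1 + 2 X}$ ($C{\left(X \right)} = \frac{1}{X + \left(1 + X\right)} = \frac{1}{1 + 2 X}$)
$C{\left(6 \right)} I 20 = \frac{i \sqrt{2}}{1 + 2 \cdot 6} \cdot 20 = \frac{i \sqrt{2}}{1 + 12} \cdot 20 = \frac{i \sqrt{2}}{13} \cdot 20 = \frac{20 i \sqrt{2}}{13}$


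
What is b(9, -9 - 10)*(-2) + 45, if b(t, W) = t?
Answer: 27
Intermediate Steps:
b(9, -9 - 10)*(-2) + 45 = 9*(-2) + 45 = -18 + 45 = 27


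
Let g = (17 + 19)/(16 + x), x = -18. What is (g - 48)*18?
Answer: -1188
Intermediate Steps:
g = -18 (g = (17 + 19)/(16 - 18) = 36/(-2) = 36*(-1/2) = -18)
(g - 48)*18 = (-18 - 48)*18 = -66*18 = -1188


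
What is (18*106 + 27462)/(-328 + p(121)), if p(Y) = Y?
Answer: -9790/69 ≈ -141.88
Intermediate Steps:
(18*106 + 27462)/(-328 + p(121)) = (18*106 + 27462)/(-328 + 121) = (1908 + 27462)/(-207) = 29370*(-1/207) = -9790/69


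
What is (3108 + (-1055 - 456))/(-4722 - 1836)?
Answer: -1597/6558 ≈ -0.24352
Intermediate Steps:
(3108 + (-1055 - 456))/(-4722 - 1836) = (3108 - 1511)/(-6558) = 1597*(-1/6558) = -1597/6558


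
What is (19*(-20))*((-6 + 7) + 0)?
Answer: -380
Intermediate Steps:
(19*(-20))*((-6 + 7) + 0) = -380*(1 + 0) = -380*1 = -380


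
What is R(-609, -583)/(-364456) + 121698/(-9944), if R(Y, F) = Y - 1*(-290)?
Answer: -5543799269/453018808 ≈ -12.237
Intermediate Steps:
R(Y, F) = 290 + Y (R(Y, F) = Y + 290 = 290 + Y)
R(-609, -583)/(-364456) + 121698/(-9944) = (290 - 609)/(-364456) + 121698/(-9944) = -319*(-1/364456) + 121698*(-1/9944) = 319/364456 - 60849/4972 = -5543799269/453018808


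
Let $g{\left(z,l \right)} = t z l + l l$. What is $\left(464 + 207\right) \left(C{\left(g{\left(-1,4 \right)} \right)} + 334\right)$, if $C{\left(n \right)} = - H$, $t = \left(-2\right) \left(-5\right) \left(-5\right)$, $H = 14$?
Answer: $214720$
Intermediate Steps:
$t = -50$ ($t = 10 \left(-5\right) = -50$)
$g{\left(z,l \right)} = l^{2} - 50 l z$ ($g{\left(z,l \right)} = - 50 z l + l l = - 50 l z + l^{2} = l^{2} - 50 l z$)
$C{\left(n \right)} = -14$ ($C{\left(n \right)} = \left(-1\right) 14 = -14$)
$\left(464 + 207\right) \left(C{\left(g{\left(-1,4 \right)} \right)} + 334\right) = \left(464 + 207\right) \left(-14 + 334\right) = 671 \cdot 320 = 214720$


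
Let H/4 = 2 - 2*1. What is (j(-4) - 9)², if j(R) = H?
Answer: 81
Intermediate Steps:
H = 0 (H = 4*(2 - 2*1) = 4*(2 - 2) = 4*0 = 0)
j(R) = 0
(j(-4) - 9)² = (0 - 9)² = (-9)² = 81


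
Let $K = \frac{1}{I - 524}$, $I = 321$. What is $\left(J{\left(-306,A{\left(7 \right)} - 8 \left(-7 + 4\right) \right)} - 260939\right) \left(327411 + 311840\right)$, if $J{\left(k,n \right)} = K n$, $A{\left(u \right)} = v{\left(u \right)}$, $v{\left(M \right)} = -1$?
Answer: $- \frac{33861534590640}{203} \approx -1.6681 \cdot 10^{11}$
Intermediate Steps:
$A{\left(u \right)} = -1$
$K = - \frac{1}{203}$ ($K = \frac{1}{321 - 524} = \frac{1}{-203} = - \frac{1}{203} \approx -0.0049261$)
$J{\left(k,n \right)} = - \frac{n}{203}$
$\left(J{\left(-306,A{\left(7 \right)} - 8 \left(-7 + 4\right) \right)} - 260939\right) \left(327411 + 311840\right) = \left(- \frac{-1 - 8 \left(-7 + 4\right)}{203} - 260939\right) \left(327411 + 311840\right) = \left(- \frac{-1 - -24}{203} - 260939\right) 639251 = \left(- \frac{-1 + 24}{203} - 260939\right) 639251 = \left(\left(- \frac{1}{203}\right) 23 - 260939\right) 639251 = \left(- \frac{23}{203} - 260939\right) 639251 = \left(- \frac{52970640}{203}\right) 639251 = - \frac{33861534590640}{203}$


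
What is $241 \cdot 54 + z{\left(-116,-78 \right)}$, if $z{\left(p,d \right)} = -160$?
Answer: $12854$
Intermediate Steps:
$241 \cdot 54 + z{\left(-116,-78 \right)} = 241 \cdot 54 - 160 = 13014 - 160 = 12854$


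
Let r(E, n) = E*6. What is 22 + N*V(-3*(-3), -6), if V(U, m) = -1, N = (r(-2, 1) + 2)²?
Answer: -78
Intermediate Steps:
r(E, n) = 6*E
N = 100 (N = (6*(-2) + 2)² = (-12 + 2)² = (-10)² = 100)
22 + N*V(-3*(-3), -6) = 22 + 100*(-1) = 22 - 100 = -78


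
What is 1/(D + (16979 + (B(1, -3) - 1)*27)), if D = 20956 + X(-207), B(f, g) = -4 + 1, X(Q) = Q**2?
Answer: 1/80676 ≈ 1.2395e-5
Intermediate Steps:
B(f, g) = -3
D = 63805 (D = 20956 + (-207)**2 = 20956 + 42849 = 63805)
1/(D + (16979 + (B(1, -3) - 1)*27)) = 1/(63805 + (16979 + (-3 - 1)*27)) = 1/(63805 + (16979 - 4*27)) = 1/(63805 + (16979 - 108)) = 1/(63805 + 16871) = 1/80676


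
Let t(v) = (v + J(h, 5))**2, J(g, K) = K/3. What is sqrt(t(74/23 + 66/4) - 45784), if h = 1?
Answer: I*sqrt(863202095)/138 ≈ 212.9*I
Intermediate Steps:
J(g, K) = K/3 (J(g, K) = K*(1/3) = K/3)
t(v) = (5/3 + v)**2 (t(v) = (v + (1/3)*5)**2 = (v + 5/3)**2 = (5/3 + v)**2)
sqrt(t(74/23 + 66/4) - 45784) = sqrt((5 + 3*(74/23 + 66/4))**2/9 - 45784) = sqrt((5 + 3*(74*(1/23) + 66*(1/4)))**2/9 - 45784) = sqrt((5 + 3*(74/23 + 33/2))**2/9 - 45784) = sqrt((5 + 3*(907/46))**2/9 - 45784) = sqrt((5 + 2721/46)**2/9 - 45784) = sqrt((2951/46)**2/9 - 45784) = sqrt((1/9)*(8708401/2116) - 45784) = sqrt(8708401/19044 - 45784) = sqrt(-863202095/19044) = I*sqrt(863202095)/138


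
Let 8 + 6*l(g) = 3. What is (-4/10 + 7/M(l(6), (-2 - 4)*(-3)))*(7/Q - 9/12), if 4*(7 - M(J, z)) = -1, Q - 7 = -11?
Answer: -41/29 ≈ -1.4138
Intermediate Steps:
l(g) = -5/6 (l(g) = -4/3 + (1/6)*3 = -4/3 + 1/2 = -5/6)
Q = -4 (Q = 7 - 11 = -4)
M(J, z) = 29/4 (M(J, z) = 7 - 1/4*(-1) = 7 + 1/4 = 29/4)
(-4/10 + 7/M(l(6), (-2 - 4)*(-3)))*(7/Q - 9/12) = (-4/10 + 7/(29/4))*(7/(-4) - 9/12) = (-4*1/10 + 7*(4/29))*(7*(-1/4) - 9*1/12) = (-2/5 + 28/29)*(-7/4 - 3/4) = (82/145)*(-5/2) = -41/29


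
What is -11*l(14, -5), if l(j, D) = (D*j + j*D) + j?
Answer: 1386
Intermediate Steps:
l(j, D) = j + 2*D*j (l(j, D) = (D*j + D*j) + j = 2*D*j + j = j + 2*D*j)
-11*l(14, -5) = -154*(1 + 2*(-5)) = -154*(1 - 10) = -154*(-9) = -11*(-126) = 1386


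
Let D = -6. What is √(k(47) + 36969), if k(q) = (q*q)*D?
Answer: 3*√2635 ≈ 154.00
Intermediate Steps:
k(q) = -6*q² (k(q) = (q*q)*(-6) = q²*(-6) = -6*q²)
√(k(47) + 36969) = √(-6*47² + 36969) = √(-6*2209 + 36969) = √(-13254 + 36969) = √23715 = 3*√2635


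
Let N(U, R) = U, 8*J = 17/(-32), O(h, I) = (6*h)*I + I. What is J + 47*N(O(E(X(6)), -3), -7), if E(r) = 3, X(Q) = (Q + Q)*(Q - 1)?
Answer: -685841/256 ≈ -2679.1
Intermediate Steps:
X(Q) = 2*Q*(-1 + Q) (X(Q) = (2*Q)*(-1 + Q) = 2*Q*(-1 + Q))
O(h, I) = I + 6*I*h (O(h, I) = 6*I*h + I = I + 6*I*h)
J = -17/256 (J = (17/(-32))/8 = (17*(-1/32))/8 = (⅛)*(-17/32) = -17/256 ≈ -0.066406)
J + 47*N(O(E(X(6)), -3), -7) = -17/256 + 47*(-3*(1 + 6*3)) = -17/256 + 47*(-3*(1 + 18)) = -17/256 + 47*(-3*19) = -17/256 + 47*(-57) = -17/256 - 2679 = -685841/256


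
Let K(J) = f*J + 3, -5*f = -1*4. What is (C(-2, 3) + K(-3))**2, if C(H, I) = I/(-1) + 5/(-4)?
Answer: 5329/400 ≈ 13.322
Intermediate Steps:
C(H, I) = -5/4 - I (C(H, I) = I*(-1) + 5*(-1/4) = -I - 5/4 = -5/4 - I)
f = 4/5 (f = -(-1)*4/5 = -1/5*(-4) = 4/5 ≈ 0.80000)
K(J) = 3 + 4*J/5 (K(J) = 4*J/5 + 3 = 3 + 4*J/5)
(C(-2, 3) + K(-3))**2 = ((-5/4 - 1*3) + (3 + (4/5)*(-3)))**2 = ((-5/4 - 3) + (3 - 12/5))**2 = (-17/4 + 3/5)**2 = (-73/20)**2 = 5329/400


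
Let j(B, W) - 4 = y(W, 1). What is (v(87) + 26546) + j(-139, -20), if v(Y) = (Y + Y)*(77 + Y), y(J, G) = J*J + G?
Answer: 55487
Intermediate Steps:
y(J, G) = G + J**2 (y(J, G) = J**2 + G = G + J**2)
v(Y) = 2*Y*(77 + Y) (v(Y) = (2*Y)*(77 + Y) = 2*Y*(77 + Y))
j(B, W) = 5 + W**2 (j(B, W) = 4 + (1 + W**2) = 5 + W**2)
(v(87) + 26546) + j(-139, -20) = (2*87*(77 + 87) + 26546) + (5 + (-20)**2) = (2*87*164 + 26546) + (5 + 400) = (28536 + 26546) + 405 = 55082 + 405 = 55487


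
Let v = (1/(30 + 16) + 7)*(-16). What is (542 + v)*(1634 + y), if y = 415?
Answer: 20248218/23 ≈ 8.8036e+5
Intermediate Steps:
v = -2584/23 (v = (1/46 + 7)*(-16) = (323/46)*(-16) = -2584/23 ≈ -112.35)
(542 + v)*(1634 + y) = (542 - 2584/23)*(1634 + 415) = (9882/23)*2049 = 20248218/23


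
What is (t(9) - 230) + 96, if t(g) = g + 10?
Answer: -115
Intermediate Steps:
t(g) = 10 + g
(t(9) - 230) + 96 = ((10 + 9) - 230) + 96 = (19 - 230) + 96 = -211 + 96 = -115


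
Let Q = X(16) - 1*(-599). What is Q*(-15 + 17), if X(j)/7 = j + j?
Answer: 1646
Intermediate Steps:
X(j) = 14*j (X(j) = 7*(j + j) = 7*(2*j) = 14*j)
Q = 823 (Q = 14*16 - 1*(-599) = 224 + 599 = 823)
Q*(-15 + 17) = 823*(-15 + 17) = 823*2 = 1646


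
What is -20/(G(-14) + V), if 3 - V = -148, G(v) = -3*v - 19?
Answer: -10/87 ≈ -0.11494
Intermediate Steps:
G(v) = -19 - 3*v
V = 151 (V = 3 - 1*(-148) = 3 + 148 = 151)
-20/(G(-14) + V) = -20/((-19 - 3*(-14)) + 151) = -20/((-19 + 42) + 151) = -20/(23 + 151) = -20/174 = -20*1/174 = -10/87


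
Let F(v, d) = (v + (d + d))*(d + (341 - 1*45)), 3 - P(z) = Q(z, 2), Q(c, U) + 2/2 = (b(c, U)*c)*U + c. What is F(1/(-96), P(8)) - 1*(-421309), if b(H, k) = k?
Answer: 9662071/24 ≈ 4.0259e+5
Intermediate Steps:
Q(c, U) = -1 + c + c*U² (Q(c, U) = -1 + ((U*c)*U + c) = -1 + (c*U² + c) = -1 + (c + c*U²) = -1 + c + c*U²)
P(z) = 4 - 5*z (P(z) = 3 - (-1 + z + z*2²) = 3 - (-1 + z + z*4) = 3 - (-1 + z + 4*z) = 3 - (-1 + 5*z) = 3 + (1 - 5*z) = 4 - 5*z)
F(v, d) = (296 + d)*(v + 2*d) (F(v, d) = (v + 2*d)*(d + (341 - 45)) = (v + 2*d)*(d + 296) = (v + 2*d)*(296 + d) = (296 + d)*(v + 2*d))
F(1/(-96), P(8)) - 1*(-421309) = (2*(4 - 5*8)² + 296/(-96) + 592*(4 - 5*8) + (4 - 5*8)/(-96)) - 1*(-421309) = (2*(4 - 40)² + 296*(-1/96) + 592*(4 - 40) + (4 - 40)*(-1/96)) + 421309 = (2*(-36)² - 37/12 + 592*(-36) - 36*(-1/96)) + 421309 = (2*1296 - 37/12 - 21312 + 3/8) + 421309 = (2592 - 37/12 - 21312 + 3/8) + 421309 = -449345/24 + 421309 = 9662071/24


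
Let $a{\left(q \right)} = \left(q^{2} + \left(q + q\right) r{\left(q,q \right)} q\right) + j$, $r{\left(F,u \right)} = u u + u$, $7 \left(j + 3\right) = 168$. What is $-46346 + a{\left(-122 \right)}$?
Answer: $439403775$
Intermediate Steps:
$j = 21$ ($j = -3 + \frac{1}{7} \cdot 168 = -3 + 24 = 21$)
$r{\left(F,u \right)} = u + u^{2}$ ($r{\left(F,u \right)} = u^{2} + u = u + u^{2}$)
$a{\left(q \right)} = 21 + q^{2} + 2 q^{3} \left(1 + q\right)$ ($a{\left(q \right)} = \left(q^{2} + \left(q + q\right) q \left(1 + q\right) q\right) + 21 = \left(q^{2} + 2 q q \left(1 + q\right) q\right) + 21 = \left(q^{2} + 2 q^{2} \left(1 + q\right) q\right) + 21 = \left(q^{2} + 2 q^{3} \left(1 + q\right)\right) + 21 = 21 + q^{2} + 2 q^{3} \left(1 + q\right)$)
$-46346 + a{\left(-122 \right)} = -46346 + \left(21 + \left(-122\right)^{2} + 2 \left(-122\right)^{3} \left(1 - 122\right)\right) = -46346 + \left(21 + 14884 + 2 \left(-1815848\right) \left(-121\right)\right) = -46346 + \left(21 + 14884 + 439435216\right) = -46346 + 439450121 = 439403775$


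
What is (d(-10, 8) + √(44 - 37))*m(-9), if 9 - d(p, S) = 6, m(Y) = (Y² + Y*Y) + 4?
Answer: 498 + 166*√7 ≈ 937.19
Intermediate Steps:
m(Y) = 4 + 2*Y² (m(Y) = (Y² + Y²) + 4 = 2*Y² + 4 = 4 + 2*Y²)
d(p, S) = 3 (d(p, S) = 9 - 1*6 = 9 - 6 = 3)
(d(-10, 8) + √(44 - 37))*m(-9) = (3 + √(44 - 37))*(4 + 2*(-9)²) = (3 + √7)*(4 + 2*81) = (3 + √7)*(4 + 162) = (3 + √7)*166 = 498 + 166*√7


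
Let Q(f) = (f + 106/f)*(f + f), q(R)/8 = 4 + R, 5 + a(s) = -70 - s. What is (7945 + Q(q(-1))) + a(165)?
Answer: 9069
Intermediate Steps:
a(s) = -75 - s (a(s) = -5 + (-70 - s) = -75 - s)
q(R) = 32 + 8*R (q(R) = 8*(4 + R) = 32 + 8*R)
Q(f) = 2*f*(f + 106/f) (Q(f) = (f + 106/f)*(2*f) = 2*f*(f + 106/f))
(7945 + Q(q(-1))) + a(165) = (7945 + (212 + 2*(32 + 8*(-1))**2)) + (-75 - 1*165) = (7945 + (212 + 2*(32 - 8)**2)) + (-75 - 165) = (7945 + (212 + 2*24**2)) - 240 = (7945 + (212 + 2*576)) - 240 = (7945 + (212 + 1152)) - 240 = (7945 + 1364) - 240 = 9309 - 240 = 9069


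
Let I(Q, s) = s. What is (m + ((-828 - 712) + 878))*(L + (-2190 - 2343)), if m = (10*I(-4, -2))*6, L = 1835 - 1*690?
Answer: 2649416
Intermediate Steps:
L = 1145 (L = 1835 - 690 = 1145)
m = -120 (m = (10*(-2))*6 = -20*6 = -120)
(m + ((-828 - 712) + 878))*(L + (-2190 - 2343)) = (-120 + ((-828 - 712) + 878))*(1145 + (-2190 - 2343)) = (-120 + (-1540 + 878))*(1145 - 4533) = (-120 - 662)*(-3388) = -782*(-3388) = 2649416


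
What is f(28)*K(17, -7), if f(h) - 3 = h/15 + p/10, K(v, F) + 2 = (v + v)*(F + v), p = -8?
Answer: 20618/15 ≈ 1374.5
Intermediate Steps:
K(v, F) = -2 + 2*v*(F + v) (K(v, F) = -2 + (v + v)*(F + v) = -2 + (2*v)*(F + v) = -2 + 2*v*(F + v))
f(h) = 11/5 + h/15 (f(h) = 3 + (h/15 - 8/10) = 3 + (h*(1/15) - 8*⅒) = 3 + (h/15 - ⅘) = 3 + (-⅘ + h/15) = 11/5 + h/15)
f(28)*K(17, -7) = (11/5 + (1/15)*28)*(-2 + 2*17² + 2*(-7)*17) = (11/5 + 28/15)*(-2 + 2*289 - 238) = 61*(-2 + 578 - 238)/15 = (61/15)*338 = 20618/15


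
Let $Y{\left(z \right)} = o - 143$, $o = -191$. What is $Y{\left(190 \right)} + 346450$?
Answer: $346116$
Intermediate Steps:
$Y{\left(z \right)} = -334$ ($Y{\left(z \right)} = -191 - 143 = -334$)
$Y{\left(190 \right)} + 346450 = -334 + 346450 = 346116$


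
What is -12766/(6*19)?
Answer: -6383/57 ≈ -111.98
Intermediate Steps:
-12766/(6*19) = -12766/114 = (1/114)*(-12766) = -6383/57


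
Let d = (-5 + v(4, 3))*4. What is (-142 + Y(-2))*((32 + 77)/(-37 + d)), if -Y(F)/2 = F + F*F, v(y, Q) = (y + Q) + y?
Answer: 15914/13 ≈ 1224.2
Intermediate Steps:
v(y, Q) = Q + 2*y (v(y, Q) = (Q + y) + y = Q + 2*y)
d = 24 (d = (-5 + (3 + 2*4))*4 = (-5 + (3 + 8))*4 = (-5 + 11)*4 = 6*4 = 24)
Y(F) = -2*F - 2*F² (Y(F) = -2*(F + F*F) = -2*(F + F²) = -2*F - 2*F²)
(-142 + Y(-2))*((32 + 77)/(-37 + d)) = (-142 - 2*(-2)*(1 - 2))*((32 + 77)/(-37 + 24)) = (-142 - 2*(-2)*(-1))*(109/(-13)) = (-142 - 4)*(109*(-1/13)) = -146*(-109/13) = 15914/13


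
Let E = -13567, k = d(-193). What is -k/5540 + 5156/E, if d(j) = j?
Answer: -25945809/75161180 ≈ -0.34520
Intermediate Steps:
k = -193
-k/5540 + 5156/E = -1*(-193)/5540 + 5156/(-13567) = 193*(1/5540) + 5156*(-1/13567) = 193/5540 - 5156/13567 = -25945809/75161180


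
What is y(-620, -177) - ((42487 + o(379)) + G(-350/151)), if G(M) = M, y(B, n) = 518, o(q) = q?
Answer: -6394198/151 ≈ -42346.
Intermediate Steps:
y(-620, -177) - ((42487 + o(379)) + G(-350/151)) = 518 - ((42487 + 379) - 350/151) = 518 - (42866 - 350*1/151) = 518 - (42866 - 350/151) = 518 - 1*6472416/151 = 518 - 6472416/151 = -6394198/151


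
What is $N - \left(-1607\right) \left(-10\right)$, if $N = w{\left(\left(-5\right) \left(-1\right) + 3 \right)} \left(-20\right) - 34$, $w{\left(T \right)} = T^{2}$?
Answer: $-17384$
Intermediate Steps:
$N = -1314$ ($N = \left(\left(-5\right) \left(-1\right) + 3\right)^{2} \left(-20\right) - 34 = \left(5 + 3\right)^{2} \left(-20\right) - 34 = 8^{2} \left(-20\right) - 34 = 64 \left(-20\right) - 34 = -1280 - 34 = -1314$)
$N - \left(-1607\right) \left(-10\right) = -1314 - \left(-1607\right) \left(-10\right) = -1314 - 16070 = -17384$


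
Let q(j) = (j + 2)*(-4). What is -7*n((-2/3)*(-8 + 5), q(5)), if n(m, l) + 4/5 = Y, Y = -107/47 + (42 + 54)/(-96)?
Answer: 6706/235 ≈ 28.536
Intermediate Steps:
Y = -154/47 (Y = -107*1/47 + 96*(-1/96) = -107/47 - 1 = -154/47 ≈ -3.2766)
q(j) = -8 - 4*j (q(j) = (2 + j)*(-4) = -8 - 4*j)
n(m, l) = -958/235 (n(m, l) = -⅘ - 154/47 = -958/235)
-7*n((-2/3)*(-8 + 5), q(5)) = -7*(-958/235) = 6706/235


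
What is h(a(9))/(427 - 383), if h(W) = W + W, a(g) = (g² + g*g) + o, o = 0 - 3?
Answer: 159/22 ≈ 7.2273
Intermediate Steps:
o = -3
a(g) = -3 + 2*g² (a(g) = (g² + g*g) - 3 = (g² + g²) - 3 = 2*g² - 3 = -3 + 2*g²)
h(W) = 2*W
h(a(9))/(427 - 383) = (2*(-3 + 2*9²))/(427 - 383) = (2*(-3 + 2*81))/44 = (2*(-3 + 162))*(1/44) = (2*159)*(1/44) = 318*(1/44) = 159/22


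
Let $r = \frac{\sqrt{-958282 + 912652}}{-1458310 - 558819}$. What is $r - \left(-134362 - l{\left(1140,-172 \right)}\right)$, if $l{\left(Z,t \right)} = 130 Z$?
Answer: $282562 - \frac{39 i \sqrt{30}}{2017129} \approx 2.8256 \cdot 10^{5} - 0.0001059 i$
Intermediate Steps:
$r = - \frac{39 i \sqrt{30}}{2017129}$ ($r = \frac{\sqrt{-45630}}{-1458310 - 558819} = \frac{39 i \sqrt{30}}{-2017129} = 39 i \sqrt{30} \left(- \frac{1}{2017129}\right) = - \frac{39 i \sqrt{30}}{2017129} \approx - 0.0001059 i$)
$r - \left(-134362 - l{\left(1140,-172 \right)}\right) = - \frac{39 i \sqrt{30}}{2017129} + \left(\left(1055331 + 130 \cdot 1140\right) - 920969\right) = - \frac{39 i \sqrt{30}}{2017129} + \left(\left(1055331 + 148200\right) - 920969\right) = - \frac{39 i \sqrt{30}}{2017129} + \left(1203531 - 920969\right) = - \frac{39 i \sqrt{30}}{2017129} + 282562 = 282562 - \frac{39 i \sqrt{30}}{2017129}$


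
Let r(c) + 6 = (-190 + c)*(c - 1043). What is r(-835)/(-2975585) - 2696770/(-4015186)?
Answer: 147730080433/5973763616905 ≈ 0.024730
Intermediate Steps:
r(c) = -6 + (-1043 + c)*(-190 + c) (r(c) = -6 + (-190 + c)*(c - 1043) = -6 + (-190 + c)*(-1043 + c) = -6 + (-1043 + c)*(-190 + c))
r(-835)/(-2975585) - 2696770/(-4015186) = (198164 + (-835)² - 1233*(-835))/(-2975585) - 2696770/(-4015186) = (198164 + 697225 + 1029555)*(-1/2975585) - 2696770*(-1/4015186) = 1924944*(-1/2975585) + 1348385/2007593 = -1924944/2975585 + 1348385/2007593 = 147730080433/5973763616905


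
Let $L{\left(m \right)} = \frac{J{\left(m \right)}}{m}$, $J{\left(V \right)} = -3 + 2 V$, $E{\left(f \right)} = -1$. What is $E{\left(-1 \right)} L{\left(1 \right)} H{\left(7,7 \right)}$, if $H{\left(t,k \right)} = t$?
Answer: $7$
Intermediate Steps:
$L{\left(m \right)} = \frac{-3 + 2 m}{m}$
$E{\left(-1 \right)} L{\left(1 \right)} H{\left(7,7 \right)} = - (2 - \frac{3}{1}) 7 = - (2 - 3) 7 = \left(-1\right) \left(-1\right) 7 = 1 \cdot 7 = 7$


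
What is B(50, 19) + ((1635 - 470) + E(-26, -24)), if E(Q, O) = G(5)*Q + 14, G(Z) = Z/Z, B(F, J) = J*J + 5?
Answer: 1519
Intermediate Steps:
B(F, J) = 5 + J² (B(F, J) = J² + 5 = 5 + J²)
G(Z) = 1
E(Q, O) = 14 + Q (E(Q, O) = 1*Q + 14 = Q + 14 = 14 + Q)
B(50, 19) + ((1635 - 470) + E(-26, -24)) = (5 + 19²) + ((1635 - 470) + (14 - 26)) = (5 + 361) + (1165 - 12) = 366 + 1153 = 1519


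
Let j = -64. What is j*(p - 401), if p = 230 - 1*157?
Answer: 20992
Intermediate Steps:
p = 73 (p = 230 - 157 = 73)
j*(p - 401) = -64*(73 - 401) = -64*(-328) = 20992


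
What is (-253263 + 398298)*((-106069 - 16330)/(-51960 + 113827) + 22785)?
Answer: 204429326521860/61867 ≈ 3.3043e+9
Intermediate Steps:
(-253263 + 398298)*((-106069 - 16330)/(-51960 + 113827) + 22785) = 145035*(-122399/61867 + 22785) = 145035*(1409517196/61867) = 204429326521860/61867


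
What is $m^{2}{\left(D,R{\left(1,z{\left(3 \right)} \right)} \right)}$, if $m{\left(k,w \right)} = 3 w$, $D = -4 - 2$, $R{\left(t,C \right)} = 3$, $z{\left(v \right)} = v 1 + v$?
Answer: $81$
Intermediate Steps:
$z{\left(v \right)} = 2 v$ ($z{\left(v \right)} = v + v = 2 v$)
$D = -6$
$m^{2}{\left(D,R{\left(1,z{\left(3 \right)} \right)} \right)} = \left(3 \cdot 3\right)^{2} = 9^{2} = 81$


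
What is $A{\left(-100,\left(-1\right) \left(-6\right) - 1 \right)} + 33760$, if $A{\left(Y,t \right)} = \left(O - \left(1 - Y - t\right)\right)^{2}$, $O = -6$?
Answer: $44164$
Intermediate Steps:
$A{\left(Y,t \right)} = \left(-7 + Y + t\right)^{2}$ ($A{\left(Y,t \right)} = \left(-6 - \left(1 - Y - t\right)\right)^{2} = \left(-6 + \left(-1 + Y + t\right)\right)^{2} = \left(-7 + Y + t\right)^{2}$)
$A{\left(-100,\left(-1\right) \left(-6\right) - 1 \right)} + 33760 = \left(-7 - 100 - -5\right)^{2} + 33760 = \left(-7 - 100 + \left(6 - 1\right)\right)^{2} + 33760 = \left(-7 - 100 + 5\right)^{2} + 33760 = \left(-102\right)^{2} + 33760 = 10404 + 33760 = 44164$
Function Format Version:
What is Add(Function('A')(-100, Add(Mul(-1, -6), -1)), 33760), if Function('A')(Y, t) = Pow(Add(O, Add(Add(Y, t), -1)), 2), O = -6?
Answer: 44164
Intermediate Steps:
Function('A')(Y, t) = Pow(Add(-7, Y, t), 2) (Function('A')(Y, t) = Pow(Add(-6, Add(Add(Y, t), -1)), 2) = Pow(Add(-6, Add(-1, Y, t)), 2) = Pow(Add(-7, Y, t), 2))
Add(Function('A')(-100, Add(Mul(-1, -6), -1)), 33760) = Add(Pow(Add(-7, -100, Add(Mul(-1, -6), -1)), 2), 33760) = Add(Pow(Add(-7, -100, Add(6, -1)), 2), 33760) = Add(Pow(Add(-7, -100, 5), 2), 33760) = Add(Pow(-102, 2), 33760) = Add(10404, 33760) = 44164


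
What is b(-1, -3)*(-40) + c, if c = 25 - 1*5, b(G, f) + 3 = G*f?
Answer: 20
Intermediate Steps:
b(G, f) = -3 + G*f
c = 20 (c = 25 - 5 = 20)
b(-1, -3)*(-40) + c = (-3 - 1*(-3))*(-40) + 20 = (-3 + 3)*(-40) + 20 = 0*(-40) + 20 = 0 + 20 = 20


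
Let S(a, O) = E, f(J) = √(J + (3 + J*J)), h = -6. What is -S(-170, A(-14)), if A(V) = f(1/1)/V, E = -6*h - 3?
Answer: -33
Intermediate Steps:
f(J) = √(3 + J + J²) (f(J) = √(J + (3 + J²)) = √(3 + J + J²))
E = 33 (E = -6*(-6) - 3 = 36 - 3 = 33)
A(V) = √5/V (A(V) = √(3 + 1/1 + (1/1)²)/V = √(3 + 1 + 1²)/V = √(3 + 1 + 1)/V = √5/V)
S(a, O) = 33
-S(-170, A(-14)) = -1*33 = -33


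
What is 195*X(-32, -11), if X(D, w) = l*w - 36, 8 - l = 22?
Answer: 23010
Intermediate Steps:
l = -14 (l = 8 - 1*22 = 8 - 22 = -14)
X(D, w) = -36 - 14*w (X(D, w) = -14*w - 36 = -36 - 14*w)
195*X(-32, -11) = 195*(-36 - 14*(-11)) = 195*(-36 + 154) = 195*118 = 23010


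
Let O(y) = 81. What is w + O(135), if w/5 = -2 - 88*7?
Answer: -3009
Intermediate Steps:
w = -3090 (w = 5*(-2 - 88*7) = 5*(-2 - 616) = 5*(-618) = -3090)
w + O(135) = -3090 + 81 = -3009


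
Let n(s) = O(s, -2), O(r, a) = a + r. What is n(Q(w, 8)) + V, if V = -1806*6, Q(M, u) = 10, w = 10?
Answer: -10828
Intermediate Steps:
V = -10836
n(s) = -2 + s
n(Q(w, 8)) + V = (-2 + 10) - 10836 = 8 - 10836 = -10828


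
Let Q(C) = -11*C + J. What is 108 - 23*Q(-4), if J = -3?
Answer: -835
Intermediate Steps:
Q(C) = -3 - 11*C (Q(C) = -11*C - 3 = -3 - 11*C)
108 - 23*Q(-4) = 108 - 23*(-3 - 11*(-4)) = 108 - 23*(-3 + 44) = 108 - 23*41 = 108 - 943 = -835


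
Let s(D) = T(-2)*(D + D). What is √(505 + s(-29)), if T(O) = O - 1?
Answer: √679 ≈ 26.058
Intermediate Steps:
T(O) = -1 + O
s(D) = -6*D (s(D) = (-1 - 2)*(D + D) = -6*D)
√(505 + s(-29)) = √(505 - 6*(-29)) = √(505 + 174) = √679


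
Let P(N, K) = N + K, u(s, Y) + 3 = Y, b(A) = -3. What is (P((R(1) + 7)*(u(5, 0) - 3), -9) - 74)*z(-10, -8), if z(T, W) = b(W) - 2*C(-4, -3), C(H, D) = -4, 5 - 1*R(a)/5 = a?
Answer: -1225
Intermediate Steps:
R(a) = 25 - 5*a
u(s, Y) = -3 + Y
P(N, K) = K + N
z(T, W) = 5 (z(T, W) = -3 - 2*(-4) = -3 + 8 = 5)
(P((R(1) + 7)*(u(5, 0) - 3), -9) - 74)*z(-10, -8) = ((-9 + ((25 - 5*1) + 7)*((-3 + 0) - 3)) - 74)*5 = ((-9 + ((25 - 5) + 7)*(-3 - 3)) - 74)*5 = ((-9 + (20 + 7)*(-6)) - 74)*5 = ((-9 + 27*(-6)) - 74)*5 = ((-9 - 162) - 74)*5 = (-171 - 74)*5 = -245*5 = -1225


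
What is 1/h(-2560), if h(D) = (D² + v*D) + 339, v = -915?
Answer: 1/8896339 ≈ 1.1241e-7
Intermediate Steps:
h(D) = 339 + D² - 915*D (h(D) = (D² - 915*D) + 339 = 339 + D² - 915*D)
1/h(-2560) = 1/(339 + (-2560)² - 915*(-2560)) = 1/(339 + 6553600 + 2342400) = 1/8896339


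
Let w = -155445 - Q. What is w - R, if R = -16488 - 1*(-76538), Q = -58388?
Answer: -157107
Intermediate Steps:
R = 60050 (R = -16488 + 76538 = 60050)
w = -97057 (w = -155445 - 1*(-58388) = -155445 + 58388 = -97057)
w - R = -97057 - 1*60050 = -97057 - 60050 = -157107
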